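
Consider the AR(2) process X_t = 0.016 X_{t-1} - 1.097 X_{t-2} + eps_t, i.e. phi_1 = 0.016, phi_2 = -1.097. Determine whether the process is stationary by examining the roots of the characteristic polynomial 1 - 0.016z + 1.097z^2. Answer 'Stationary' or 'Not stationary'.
\text{Not stationary}

The AR(p) characteristic polynomial is P(z) = 1 - 0.016z + 1.097z^2.
Stationarity requires all roots to lie outside the unit circle, i.e. |z| > 1 for every root.
Set 1 + (-0.016) z + (1.097) z^2 = 0, i.e. a z^2 + b z + c = 0 with a = 1.097, b = -0.016, c = 1.
Discriminant D = b^2 - 4ac = (-0.016)^2 - 4*(1.097)*1 = 0.000256 - (4.388) = -4.387744.
D < 0, so the roots are the complex-conjugate pair z = (-b +/- i sqrt(-D)) / (2a) = 0.0073 +/- 0.9547i.
For a conjugate pair |z|^2 = z * conj(z) = (product of roots) = c/a = 1/(1.097) = 0.911577, so |z| = sqrt(0.911577) = 0.9548 for both roots.
Moduli of all roots: 0.9548, 0.9548.
All moduli strictly greater than 1? No.
Verdict: Not stationary.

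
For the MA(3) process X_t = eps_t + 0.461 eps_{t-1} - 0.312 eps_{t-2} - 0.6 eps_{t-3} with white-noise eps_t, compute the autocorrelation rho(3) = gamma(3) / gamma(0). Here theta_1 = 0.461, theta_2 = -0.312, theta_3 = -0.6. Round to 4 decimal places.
\rho(3) = -0.3593

For an MA(q) process with theta_0 = 1, the autocovariance is
  gamma(k) = sigma^2 * sum_{i=0..q-k} theta_i * theta_{i+k},
and rho(k) = gamma(k) / gamma(0). Sigma^2 cancels.
  numerator   = (1)*(-0.6) = -0.6.
  denominator = (1)^2 + (0.461)^2 + (-0.312)^2 + (-0.6)^2 = 1.669865.
  rho(3) = -0.6 / 1.669865 = -0.3593.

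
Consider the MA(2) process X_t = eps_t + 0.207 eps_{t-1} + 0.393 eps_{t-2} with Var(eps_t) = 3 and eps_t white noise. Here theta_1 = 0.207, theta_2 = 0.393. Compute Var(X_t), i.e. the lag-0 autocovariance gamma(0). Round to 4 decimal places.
\gamma(0) = 3.5919

For an MA(q) process X_t = eps_t + sum_i theta_i eps_{t-i} with
Var(eps_t) = sigma^2, the variance is
  gamma(0) = sigma^2 * (1 + sum_i theta_i^2).
  sum_i theta_i^2 = (0.207)^2 + (0.393)^2 = 0.042849 + 0.154449 = 0.197298.
  gamma(0) = 3 * (1 + 0.197298) = 3 * 1.197298 = 3.591894, which rounds to 3.5919.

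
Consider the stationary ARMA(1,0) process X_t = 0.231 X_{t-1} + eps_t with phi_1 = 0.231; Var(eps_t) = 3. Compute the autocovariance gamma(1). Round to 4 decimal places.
\gamma(1) = 0.7321

Multiply the model equation by X_{t-k} and take expectations. With theta_0 = psi_0 = 1 and psi_j the MA(infinity) weights, this gives
  gamma(k) - sum_i phi_i gamma(k-i) = c_k,
  c_k = sigma^2 * sum_{j=k..q} theta_j psi_{j-k}   (c_k = 0 for k > q),
using gamma(-m) = gamma(m).
Pure AR (q = 0): c_0 = sigma^2 = 3, c_k = 0 for k >= 1.
Equations for k = 0 and k = 1 (AR order 1):
  gamma(0) = phi_1 gamma(1) + c_0
  gamma(1) = phi_1 gamma(0) + c_1
Substituting the second into the first: gamma(0) (1 - phi_1^2) = c_0 + phi_1 c_1, so
  gamma(0) = c_0 / (1 - phi_1^2) = 3 / (1 - (0.231)^2) = 3 / 0.946639 = 3.169107.
  gamma(1) = phi_1 gamma(0) = (0.231)(3.169107) = 0.732064.
Therefore gamma(1) = 0.7321 (to 4 decimal places).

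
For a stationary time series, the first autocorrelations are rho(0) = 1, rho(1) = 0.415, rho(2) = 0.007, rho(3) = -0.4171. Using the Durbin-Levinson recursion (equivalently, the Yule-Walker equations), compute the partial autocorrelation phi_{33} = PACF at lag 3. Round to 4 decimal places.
\phi_{33} = -0.4250

The PACF at lag k is phi_{kk}, the last component of the solution
to the Yule-Walker system G_k phi = r_k where
  (G_k)_{ij} = rho(|i - j|), (r_k)_i = rho(i), i,j = 1..k.
Equivalently, Durbin-Levinson gives phi_{kk} iteratively:
  phi_{11} = rho(1)
  phi_{kk} = [rho(k) - sum_{j=1..k-1} phi_{k-1,j} rho(k-j)]
            / [1 - sum_{j=1..k-1} phi_{k-1,j} rho(j)],
  phi_{k,j} = phi_{k-1,j} - phi_{kk} phi_{k-1,k-j},  j = 1..k-1.
Step k = 1:
  phi_11 = rho(1) = 0.415.
Step k = 2:
  phi_22 = [rho(2) - phi_11 rho(1)] / [1 - phi_11 rho(1)] = [0.007 - (0.415)(0.415)] / [1 - (0.415)(0.415)]
         = -0.165225 / 0.827775 = -0.199601.
  Update: phi_21 = phi_11 - phi_22 phi_11 = 0.415 - (-0.199601)(0.415) = 0.497835.
Step k = 3:
  phi_33 = [rho(3) - phi_21 rho(2) - phi_22 rho(1)] / [1 - phi_21 rho(1) - phi_22 rho(2)]
    numerator   = -0.4171 - (0.497835)(0.007) - (-0.199601)(0.415) = -0.33775029
    denominator = 1 - (0.497835)(0.415) - (-0.199601)(0.007) = 0.79479587
  phi_33 = -0.33775029 / 0.79479587 = -0.425.
Therefore phi_{33} = -0.4250.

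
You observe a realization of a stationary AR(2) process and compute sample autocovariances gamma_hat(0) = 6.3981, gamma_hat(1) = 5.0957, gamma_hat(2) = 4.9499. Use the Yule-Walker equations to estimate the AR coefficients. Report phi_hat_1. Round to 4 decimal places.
\hat\phi_{1} = 0.4930

The Yule-Walker equations for an AR(p) process read, in matrix form,
  Gamma_p phi = r_p,   with   (Gamma_p)_{ij} = gamma(|i - j|),
                       (r_p)_i = gamma(i),   i,j = 1..p.
Substitute the sample gammas (Toeplitz matrix and right-hand side of size 2):
  Gamma_p = [[6.3981, 5.0957], [5.0957, 6.3981]]
  r_p     = [5.0957, 4.9499]
Written out:
  6.3981 phi_1 + 5.0957 phi_2 = 5.0957
  5.0957 phi_1 + 6.3981 phi_2 = 4.9499
Solve by Cramer's rule:
  det = gamma(0)^2 - gamma(1)^2 = (6.3981)^2 - (5.0957)^2 = 40.93568361 - 25.96615849 = 14.96952512
  phi_hat_1 = [gamma(1) gamma(0) - gamma(1) gamma(2)] / det = [(5.0957)(6.3981) - (5.0957)(4.9499)] / 14.96952512 = 7.37959274 / 14.96952512 = 0.493
  phi_hat_2 = [gamma(0) gamma(2) - gamma(1)^2] / det = [(6.3981)(4.9499) - (5.0957)^2] / 14.96952512 = 5.7037967 / 14.96952512 = 0.381
So phi_hat = [0.4930, 0.3810].
Therefore phi_hat_1 = 0.4930.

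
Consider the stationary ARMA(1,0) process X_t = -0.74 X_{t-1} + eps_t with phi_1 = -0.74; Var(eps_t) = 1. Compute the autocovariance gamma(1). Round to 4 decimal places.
\gamma(1) = -1.6357

Multiply the model equation by X_{t-k} and take expectations. With theta_0 = psi_0 = 1 and psi_j the MA(infinity) weights, this gives
  gamma(k) - sum_i phi_i gamma(k-i) = c_k,
  c_k = sigma^2 * sum_{j=k..q} theta_j psi_{j-k}   (c_k = 0 for k > q),
using gamma(-m) = gamma(m).
Pure AR (q = 0): c_0 = sigma^2 = 1, c_k = 0 for k >= 1.
Equations for k = 0 and k = 1 (AR order 1):
  gamma(0) = phi_1 gamma(1) + c_0
  gamma(1) = phi_1 gamma(0) + c_1
Substituting the second into the first: gamma(0) (1 - phi_1^2) = c_0 + phi_1 c_1, so
  gamma(0) = c_0 / (1 - phi_1^2) = 1 / (1 - (-0.74)^2) = 1 / 0.4524 = 2.210433.
  gamma(1) = phi_1 gamma(0) = (-0.74)(2.210433) = -1.635721.
Therefore gamma(1) = -1.6357 (to 4 decimal places).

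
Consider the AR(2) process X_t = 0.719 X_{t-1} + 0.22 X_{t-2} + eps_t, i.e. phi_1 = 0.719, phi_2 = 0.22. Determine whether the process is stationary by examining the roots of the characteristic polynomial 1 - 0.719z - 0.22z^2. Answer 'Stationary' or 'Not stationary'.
\text{Stationary}

The AR(p) characteristic polynomial is P(z) = 1 - 0.719z - 0.22z^2.
Stationarity requires all roots to lie outside the unit circle, i.e. |z| > 1 for every root.
Set 1 + (-0.719) z + (-0.22) z^2 = 0, i.e. a z^2 + b z + c = 0 with a = -0.22, b = -0.719, c = 1.
Discriminant D = b^2 - 4ac = (-0.719)^2 - 4*(-0.22)*1 = 0.516961 - (-0.88) = 1.396961.
D >= 0, so the roots are real: z = (-b +/- sqrt(D)) / (2a) = (0.719 +/- 1.181931) / (-0.44).
  z_1 = (0.719 + 1.181931) / (-0.44) = -4.3203,   |z_1| = 4.3203.
  z_2 = (0.719 - 1.181931) / (-0.44) = 1.0521,   |z_2| = 1.0521.
Moduli of all roots: 4.3203, 1.0521.
All moduli strictly greater than 1? Yes.
Verdict: Stationary.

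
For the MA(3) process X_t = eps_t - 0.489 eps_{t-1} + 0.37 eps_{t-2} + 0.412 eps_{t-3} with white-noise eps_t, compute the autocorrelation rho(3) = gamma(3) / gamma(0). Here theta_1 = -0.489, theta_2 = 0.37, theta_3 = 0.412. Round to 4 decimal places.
\rho(3) = 0.2665

For an MA(q) process with theta_0 = 1, the autocovariance is
  gamma(k) = sigma^2 * sum_{i=0..q-k} theta_i * theta_{i+k},
and rho(k) = gamma(k) / gamma(0). Sigma^2 cancels.
  numerator   = (1)*(0.412) = 0.412.
  denominator = (1)^2 + (-0.489)^2 + (0.37)^2 + (0.412)^2 = 1.545765.
  rho(3) = 0.412 / 1.545765 = 0.2665.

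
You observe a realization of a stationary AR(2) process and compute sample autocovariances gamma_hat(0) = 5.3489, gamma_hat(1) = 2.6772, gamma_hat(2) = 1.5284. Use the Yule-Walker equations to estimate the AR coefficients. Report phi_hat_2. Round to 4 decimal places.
\hat\phi_{2} = 0.0470

The Yule-Walker equations for an AR(p) process read, in matrix form,
  Gamma_p phi = r_p,   with   (Gamma_p)_{ij} = gamma(|i - j|),
                       (r_p)_i = gamma(i),   i,j = 1..p.
Substitute the sample gammas (Toeplitz matrix and right-hand side of size 2):
  Gamma_p = [[5.3489, 2.6772], [2.6772, 5.3489]]
  r_p     = [2.6772, 1.5284]
Written out:
  5.3489 phi_1 + 2.6772 phi_2 = 2.6772
  2.6772 phi_1 + 5.3489 phi_2 = 1.5284
Solve by Cramer's rule:
  det = gamma(0)^2 - gamma(1)^2 = (5.3489)^2 - (2.6772)^2 = 28.61073121 - 7.16739984 = 21.44333137
  phi_hat_1 = [gamma(1) gamma(0) - gamma(1) gamma(2)] / det = [(2.6772)(5.3489) - (2.6772)(1.5284)] / 21.44333137 = 10.2282426 / 21.44333137 = 0.477
  phi_hat_2 = [gamma(0) gamma(2) - gamma(1)^2] / det = [(5.3489)(1.5284) - (2.6772)^2] / 21.44333137 = 1.00785892 / 21.44333137 = 0.047
So phi_hat = [0.4770, 0.0470].
Therefore phi_hat_2 = 0.0470.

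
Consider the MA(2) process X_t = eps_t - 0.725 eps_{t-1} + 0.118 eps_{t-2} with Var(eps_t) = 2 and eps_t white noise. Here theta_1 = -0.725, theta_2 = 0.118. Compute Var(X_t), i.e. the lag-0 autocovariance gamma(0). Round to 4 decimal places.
\gamma(0) = 3.0791

For an MA(q) process X_t = eps_t + sum_i theta_i eps_{t-i} with
Var(eps_t) = sigma^2, the variance is
  gamma(0) = sigma^2 * (1 + sum_i theta_i^2).
  sum_i theta_i^2 = (-0.725)^2 + (0.118)^2 = 0.525625 + 0.013924 = 0.539549.
  gamma(0) = 2 * (1 + 0.539549) = 2 * 1.539549 = 3.079098, which rounds to 3.0791.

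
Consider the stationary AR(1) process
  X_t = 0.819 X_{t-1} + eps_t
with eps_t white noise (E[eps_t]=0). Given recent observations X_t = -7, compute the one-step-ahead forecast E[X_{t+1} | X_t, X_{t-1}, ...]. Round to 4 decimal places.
E[X_{t+1} \mid \mathcal F_t] = -5.7330

For an AR(p) model X_t = c + sum_i phi_i X_{t-i} + eps_t, the
one-step-ahead conditional mean is
  E[X_{t+1} | X_t, ...] = c + sum_i phi_i X_{t+1-i}.
Substitute known values:
  E[X_{t+1} | ...] = (0.819) * (-7)
                   = -5.7330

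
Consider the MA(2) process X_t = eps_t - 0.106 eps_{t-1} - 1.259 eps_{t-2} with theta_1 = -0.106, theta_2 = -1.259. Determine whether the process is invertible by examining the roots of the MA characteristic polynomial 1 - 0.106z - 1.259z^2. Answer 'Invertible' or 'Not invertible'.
\text{Not invertible}

The MA(q) characteristic polynomial is P(z) = 1 - 0.106z - 1.259z^2.
Invertibility requires all roots to lie outside the unit circle, i.e. |z| > 1 for every root.
Set 1 + (-0.106) z + (-1.259) z^2 = 0, i.e. a z^2 + b z + c = 0 with a = -1.259, b = -0.106, c = 1.
Discriminant D = b^2 - 4ac = (-0.106)^2 - 4*(-1.259)*1 = 0.011236 - (-5.036) = 5.047236.
D >= 0, so the roots are real: z = (-b +/- sqrt(D)) / (2a) = (0.106 +/- 2.246605) / (-2.518).
  z_1 = (0.106 + 2.246605) / (-2.518) = -0.9343,   |z_1| = 0.9343.
  z_2 = (0.106 - 2.246605) / (-2.518) = 0.8501,   |z_2| = 0.8501.
Moduli of all roots: 0.9343, 0.8501.
All moduli strictly greater than 1? No.
Verdict: Not invertible.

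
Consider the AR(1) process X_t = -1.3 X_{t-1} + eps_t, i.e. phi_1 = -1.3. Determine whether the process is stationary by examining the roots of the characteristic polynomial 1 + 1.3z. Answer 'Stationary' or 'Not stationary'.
\text{Not stationary}

The AR(p) characteristic polynomial is P(z) = 1 + 1.3z.
Stationarity requires all roots to lie outside the unit circle, i.e. |z| > 1 for every root.
This is linear in z: 1 + (1.3) z = 0  =>  z = -1/(1.3) = -0.769231,  |z| = 0.769231.
Moduli of all roots: 0.7692.
All moduli strictly greater than 1? No.
Verdict: Not stationary.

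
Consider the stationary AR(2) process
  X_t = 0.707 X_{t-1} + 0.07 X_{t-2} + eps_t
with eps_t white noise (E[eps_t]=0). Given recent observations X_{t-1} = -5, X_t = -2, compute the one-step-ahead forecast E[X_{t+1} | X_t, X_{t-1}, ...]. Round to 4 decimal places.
E[X_{t+1} \mid \mathcal F_t] = -1.7640

For an AR(p) model X_t = c + sum_i phi_i X_{t-i} + eps_t, the
one-step-ahead conditional mean is
  E[X_{t+1} | X_t, ...] = c + sum_i phi_i X_{t+1-i}.
Substitute known values:
  E[X_{t+1} | ...] = (0.707) * (-2) + (0.07) * (-5)
                   = -1.7640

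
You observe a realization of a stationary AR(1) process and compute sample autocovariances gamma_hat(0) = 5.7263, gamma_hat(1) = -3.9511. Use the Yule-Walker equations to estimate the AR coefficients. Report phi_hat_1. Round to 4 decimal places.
\hat\phi_{1} = -0.6900

The Yule-Walker equations for an AR(p) process read, in matrix form,
  Gamma_p phi = r_p,   with   (Gamma_p)_{ij} = gamma(|i - j|),
                       (r_p)_i = gamma(i),   i,j = 1..p.
Substitute the sample gammas (Toeplitz matrix and right-hand side of size 1):
  Gamma_p = [[5.7263]]
  r_p     = [-3.9511]
With p = 1 this is the single equation gamma(0) phi_1 = gamma(1):
  phi_hat_1 = gamma(1) / gamma(0) = -3.9511 / 5.7263 = -0.6900.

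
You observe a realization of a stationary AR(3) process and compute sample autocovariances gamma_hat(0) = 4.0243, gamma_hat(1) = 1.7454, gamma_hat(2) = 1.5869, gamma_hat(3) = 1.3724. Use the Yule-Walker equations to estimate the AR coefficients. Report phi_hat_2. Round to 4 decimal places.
\hat\phi_{2} = 0.2100

The Yule-Walker equations for an AR(p) process read, in matrix form,
  Gamma_p phi = r_p,   with   (Gamma_p)_{ij} = gamma(|i - j|),
                       (r_p)_i = gamma(i),   i,j = 1..p.
Substitute the sample gammas (Toeplitz matrix and right-hand side of size 3):
  Gamma_p = [[4.0243, 1.7454, 1.5869], [1.7454, 4.0243, 1.7454], [1.5869, 1.7454, 4.0243]]
  r_p     = [1.7454, 1.5869, 1.3724]
Written out (R1..R3):
  (R1) 4.0243 phi_1 + 1.7454 phi_2 + 1.5869 phi_3 = 1.7454
  (R2) 1.7454 phi_1 + 4.0243 phi_2 + 1.7454 phi_3 = 1.5869
  (R3) 1.5869 phi_1 + 1.7454 phi_2 + 4.0243 phi_3 = 1.3724
Gaussian elimination:
  R2 <- R2 - (1.7454/4.0243) R1 = R2 - (0.433715) R1:  3.267294 phi_2 + 1.057137 phi_3 = 0.829894
  R3 <- R3 - (1.5869/4.0243) R1 = R3 - (0.394329) R1:  1.057137 phi_2 + 3.398539 phi_3 = 0.684137
  R3 <- R3 - (1.057137/3.267294) R2 = R3 - (0.323551) R2:  3.0565 phi_3 = 0.415624
Back-substitution:
  phi_hat_3 = 0.415624 / 3.0565 = 0.13598
  phi_hat_2 = (0.829894 - (1.057137)(0.13598)) / 3.267294 = 0.210004
  phi_hat_1 = (1.7454 - (1.7454)(0.210004) - (1.5869)(0.13598)) / 4.0243 = 0.289012
So phi_hat = [0.2890, 0.2100, 0.1360].
Therefore phi_hat_2 = 0.2100.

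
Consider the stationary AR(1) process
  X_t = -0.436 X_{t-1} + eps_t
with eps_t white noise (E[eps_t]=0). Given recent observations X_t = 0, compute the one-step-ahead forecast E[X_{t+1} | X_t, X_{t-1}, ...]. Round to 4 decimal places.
E[X_{t+1} \mid \mathcal F_t] = 0.0000

For an AR(p) model X_t = c + sum_i phi_i X_{t-i} + eps_t, the
one-step-ahead conditional mean is
  E[X_{t+1} | X_t, ...] = c + sum_i phi_i X_{t+1-i}.
Substitute known values:
  E[X_{t+1} | ...] = (-0.436) * (0)
                   = 0.0000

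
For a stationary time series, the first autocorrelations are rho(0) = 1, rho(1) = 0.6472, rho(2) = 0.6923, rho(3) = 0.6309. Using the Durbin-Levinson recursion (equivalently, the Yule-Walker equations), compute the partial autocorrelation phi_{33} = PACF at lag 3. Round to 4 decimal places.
\phi_{33} = 0.1970

The PACF at lag k is phi_{kk}, the last component of the solution
to the Yule-Walker system G_k phi = r_k where
  (G_k)_{ij} = rho(|i - j|), (r_k)_i = rho(i), i,j = 1..k.
Equivalently, Durbin-Levinson gives phi_{kk} iteratively:
  phi_{11} = rho(1)
  phi_{kk} = [rho(k) - sum_{j=1..k-1} phi_{k-1,j} rho(k-j)]
            / [1 - sum_{j=1..k-1} phi_{k-1,j} rho(j)],
  phi_{k,j} = phi_{k-1,j} - phi_{kk} phi_{k-1,k-j},  j = 1..k-1.
Step k = 1:
  phi_11 = rho(1) = 0.6472.
Step k = 2:
  phi_22 = [rho(2) - phi_11 rho(1)] / [1 - phi_11 rho(1)] = [0.6923 - (0.6472)(0.6472)] / [1 - (0.6472)(0.6472)]
         = 0.27343216 / 0.58113216 = 0.470516.
  Update: phi_21 = phi_11 - phi_22 phi_11 = 0.6472 - (0.470516)(0.6472) = 0.342682.
Step k = 3:
  phi_33 = [rho(3) - phi_21 rho(2) - phi_22 rho(1)] / [1 - phi_21 rho(1) - phi_22 rho(2)]
    numerator   = 0.6309 - (0.342682)(0.6923) - (0.470516)(0.6472) = 0.0891432
    denominator = 1 - (0.342682)(0.6472) - (0.470516)(0.6923) = 0.45247787
  phi_33 = 0.0891432 / 0.45247787 = 0.197.
Therefore phi_{33} = 0.1970.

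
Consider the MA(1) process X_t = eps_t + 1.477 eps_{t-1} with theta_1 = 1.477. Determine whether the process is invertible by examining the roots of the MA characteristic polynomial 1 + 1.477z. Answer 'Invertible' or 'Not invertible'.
\text{Not invertible}

The MA(q) characteristic polynomial is P(z) = 1 + 1.477z.
Invertibility requires all roots to lie outside the unit circle, i.e. |z| > 1 for every root.
This is linear in z: 1 + (1.477) z = 0  =>  z = -1/(1.477) = -0.677048,  |z| = 0.677048.
Moduli of all roots: 0.6770.
All moduli strictly greater than 1? No.
Verdict: Not invertible.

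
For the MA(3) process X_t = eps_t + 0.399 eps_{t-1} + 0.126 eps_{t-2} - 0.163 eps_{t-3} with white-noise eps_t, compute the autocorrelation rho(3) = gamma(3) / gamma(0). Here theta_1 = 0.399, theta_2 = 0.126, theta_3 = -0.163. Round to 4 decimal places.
\rho(3) = -0.1356

For an MA(q) process with theta_0 = 1, the autocovariance is
  gamma(k) = sigma^2 * sum_{i=0..q-k} theta_i * theta_{i+k},
and rho(k) = gamma(k) / gamma(0). Sigma^2 cancels.
  numerator   = (1)*(-0.163) = -0.163.
  denominator = (1)^2 + (0.399)^2 + (0.126)^2 + (-0.163)^2 = 1.201646.
  rho(3) = -0.163 / 1.201646 = -0.1356.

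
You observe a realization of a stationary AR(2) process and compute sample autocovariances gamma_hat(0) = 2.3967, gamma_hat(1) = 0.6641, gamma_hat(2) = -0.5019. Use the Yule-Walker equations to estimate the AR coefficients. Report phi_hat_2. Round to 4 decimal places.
\hat\phi_{2} = -0.3100

The Yule-Walker equations for an AR(p) process read, in matrix form,
  Gamma_p phi = r_p,   with   (Gamma_p)_{ij} = gamma(|i - j|),
                       (r_p)_i = gamma(i),   i,j = 1..p.
Substitute the sample gammas (Toeplitz matrix and right-hand side of size 2):
  Gamma_p = [[2.3967, 0.6641], [0.6641, 2.3967]]
  r_p     = [0.6641, -0.5019]
Written out:
  2.3967 phi_1 + 0.6641 phi_2 = 0.6641
  0.6641 phi_1 + 2.3967 phi_2 = -0.5019
Solve by Cramer's rule:
  det = gamma(0)^2 - gamma(1)^2 = (2.3967)^2 - (0.6641)^2 = 5.74417089 - 0.44102881 = 5.30314208
  phi_hat_1 = [gamma(1) gamma(0) - gamma(1) gamma(2)] / det = [(0.6641)(2.3967) - (0.6641)(-0.5019)] / 5.30314208 = 1.92496026 / 5.30314208 = 0.363
  phi_hat_2 = [gamma(0) gamma(2) - gamma(1)^2] / det = [(2.3967)(-0.5019) - (0.6641)^2] / 5.30314208 = -1.64393254 / 5.30314208 = -0.31
So phi_hat = [0.3630, -0.3100].
Therefore phi_hat_2 = -0.3100.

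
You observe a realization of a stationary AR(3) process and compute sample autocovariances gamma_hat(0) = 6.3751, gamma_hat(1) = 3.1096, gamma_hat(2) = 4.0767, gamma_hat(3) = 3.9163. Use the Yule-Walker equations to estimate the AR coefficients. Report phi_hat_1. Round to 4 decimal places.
\hat\phi_{1} = 0.0300

The Yule-Walker equations for an AR(p) process read, in matrix form,
  Gamma_p phi = r_p,   with   (Gamma_p)_{ij} = gamma(|i - j|),
                       (r_p)_i = gamma(i),   i,j = 1..p.
Substitute the sample gammas (Toeplitz matrix and right-hand side of size 3):
  Gamma_p = [[6.3751, 3.1096, 4.0767], [3.1096, 6.3751, 3.1096], [4.0767, 3.1096, 6.3751]]
  r_p     = [3.1096, 4.0767, 3.9163]
Written out (R1..R3):
  (R1) 6.3751 phi_1 + 3.1096 phi_2 + 4.0767 phi_3 = 3.1096
  (R2) 3.1096 phi_1 + 6.3751 phi_2 + 3.1096 phi_3 = 4.0767
  (R3) 4.0767 phi_1 + 3.1096 phi_2 + 6.3751 phi_3 = 3.9163
Gaussian elimination:
  R2 <- R2 - (3.1096/6.3751) R1 = R2 - (0.487773) R1:  4.858322 phi_2 + 1.121097 phi_3 = 2.559922
  R3 <- R3 - (4.0767/6.3751) R1 = R3 - (0.639472) R1:  1.121097 phi_2 + 3.768163 phi_3 = 1.927797
  R3 <- R3 - (1.121097/4.858322) R2 = R3 - (0.230758) R2:  3.509461 phi_3 = 1.337074
Back-substitution:
  phi_hat_3 = 1.337074 / 3.509461 = 0.380991
  phi_hat_2 = (2.559922 - (1.121097)(0.380991)) / 4.858322 = 0.438998
  phi_hat_1 = (3.1096 - (3.1096)(0.438998) - (4.0767)(0.380991)) / 6.3751 = 0.030008
So phi_hat = [0.0300, 0.4390, 0.3810].
Therefore phi_hat_1 = 0.0300.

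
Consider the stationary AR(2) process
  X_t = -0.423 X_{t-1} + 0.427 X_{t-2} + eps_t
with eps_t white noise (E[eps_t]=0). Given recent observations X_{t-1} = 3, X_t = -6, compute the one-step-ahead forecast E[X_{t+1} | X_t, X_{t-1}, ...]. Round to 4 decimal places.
E[X_{t+1} \mid \mathcal F_t] = 3.8190

For an AR(p) model X_t = c + sum_i phi_i X_{t-i} + eps_t, the
one-step-ahead conditional mean is
  E[X_{t+1} | X_t, ...] = c + sum_i phi_i X_{t+1-i}.
Substitute known values:
  E[X_{t+1} | ...] = (-0.423) * (-6) + (0.427) * (3)
                   = 3.8190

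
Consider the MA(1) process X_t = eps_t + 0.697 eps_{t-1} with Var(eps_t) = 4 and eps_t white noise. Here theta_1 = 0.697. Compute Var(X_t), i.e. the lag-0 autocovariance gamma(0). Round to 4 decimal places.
\gamma(0) = 5.9432

For an MA(q) process X_t = eps_t + sum_i theta_i eps_{t-i} with
Var(eps_t) = sigma^2, the variance is
  gamma(0) = sigma^2 * (1 + sum_i theta_i^2).
  sum_i theta_i^2 = (0.697)^2 = 0.485809.
  gamma(0) = 4 * (1 + 0.485809) = 4 * 1.485809 = 5.943236, which rounds to 5.9432.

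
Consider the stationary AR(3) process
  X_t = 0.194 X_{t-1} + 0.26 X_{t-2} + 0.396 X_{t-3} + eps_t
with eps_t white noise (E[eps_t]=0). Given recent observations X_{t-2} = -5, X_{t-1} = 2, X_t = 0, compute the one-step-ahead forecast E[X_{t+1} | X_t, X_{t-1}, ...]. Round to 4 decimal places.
E[X_{t+1} \mid \mathcal F_t] = -1.4600

For an AR(p) model X_t = c + sum_i phi_i X_{t-i} + eps_t, the
one-step-ahead conditional mean is
  E[X_{t+1} | X_t, ...] = c + sum_i phi_i X_{t+1-i}.
Substitute known values:
  E[X_{t+1} | ...] = (0.194) * (0) + (0.26) * (2) + (0.396) * (-5)
                   = -1.4600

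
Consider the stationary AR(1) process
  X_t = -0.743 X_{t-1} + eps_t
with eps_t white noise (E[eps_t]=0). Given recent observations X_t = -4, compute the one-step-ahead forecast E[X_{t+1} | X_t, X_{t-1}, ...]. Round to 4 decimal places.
E[X_{t+1} \mid \mathcal F_t] = 2.9720

For an AR(p) model X_t = c + sum_i phi_i X_{t-i} + eps_t, the
one-step-ahead conditional mean is
  E[X_{t+1} | X_t, ...] = c + sum_i phi_i X_{t+1-i}.
Substitute known values:
  E[X_{t+1} | ...] = (-0.743) * (-4)
                   = 2.9720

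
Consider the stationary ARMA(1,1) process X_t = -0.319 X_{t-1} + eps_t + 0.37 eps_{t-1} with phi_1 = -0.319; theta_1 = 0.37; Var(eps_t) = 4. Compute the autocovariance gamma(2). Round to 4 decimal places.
\gamma(2) = -0.0639

Multiply the model equation by X_{t-k} and take expectations. With theta_0 = psi_0 = 1 and psi_j the MA(infinity) weights, this gives
  gamma(k) - sum_i phi_i gamma(k-i) = c_k,
  c_k = sigma^2 * sum_{j=k..q} theta_j psi_{j-k}   (c_k = 0 for k > q),
using gamma(-m) = gamma(m).
psi-weights needed (psi_j = theta_j + sum_i phi_i psi_{j-i}):
  psi_1 = theta_1 + phi_1 = 0.37 + (-0.319) = 0.051
Right-hand sides:
  c_0 = sigma^2 (1 + theta_1 psi_1) = 4 * (1 + (0.37)(0.051)) = 4 * 1.01887 = 4.07548
  c_1 = sigma^2 theta_1 = 4 * (0.37) = 1.48
  c_2 = 0
Equations for k = 0 and k = 1 (AR order 1):
  gamma(0) = phi_1 gamma(1) + c_0
  gamma(1) = phi_1 gamma(0) + c_1
Substituting the second into the first: gamma(0) (1 - phi_1^2) = c_0 + phi_1 c_1, so
  gamma(0) = (c_0 + phi_1 c_1) / (1 - phi_1^2) = (4.07548 + (-0.319)(1.48)) / (1 - (-0.319)^2) = 3.60336 / 0.898239 = 4.011583.
  gamma(1) = phi_1 gamma(0) + c_1 = (-0.319)(4.011583) + (1.48) = 0.200305.
For k = 2 (> q): gamma(2) = phi_1 gamma(1) = (-0.319)(0.200305) = -0.063897.
Therefore gamma(2) = -0.0639 (to 4 decimal places).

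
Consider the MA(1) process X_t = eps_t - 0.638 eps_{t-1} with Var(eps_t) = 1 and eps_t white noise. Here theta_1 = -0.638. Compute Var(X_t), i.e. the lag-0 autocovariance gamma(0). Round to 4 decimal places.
\gamma(0) = 1.4070

For an MA(q) process X_t = eps_t + sum_i theta_i eps_{t-i} with
Var(eps_t) = sigma^2, the variance is
  gamma(0) = sigma^2 * (1 + sum_i theta_i^2).
  sum_i theta_i^2 = (-0.638)^2 = 0.407044.
  gamma(0) = 1 * (1 + 0.407044) = 1 * 1.407044 = 1.407044, which rounds to 1.4070.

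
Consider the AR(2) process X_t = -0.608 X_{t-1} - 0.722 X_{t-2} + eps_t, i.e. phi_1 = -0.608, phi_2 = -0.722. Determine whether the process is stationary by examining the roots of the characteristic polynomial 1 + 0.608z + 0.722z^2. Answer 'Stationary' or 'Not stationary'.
\text{Stationary}

The AR(p) characteristic polynomial is P(z) = 1 + 0.608z + 0.722z^2.
Stationarity requires all roots to lie outside the unit circle, i.e. |z| > 1 for every root.
Set 1 + (0.608) z + (0.722) z^2 = 0, i.e. a z^2 + b z + c = 0 with a = 0.722, b = 0.608, c = 1.
Discriminant D = b^2 - 4ac = (0.608)^2 - 4*(0.722)*1 = 0.369664 - (2.888) = -2.518336.
D < 0, so the roots are the complex-conjugate pair z = (-b +/- i sqrt(-D)) / (2a) = -0.4211 +/- 1.099i.
For a conjugate pair |z|^2 = z * conj(z) = (product of roots) = c/a = 1/(0.722) = 1.385042, so |z| = sqrt(1.385042) = 1.1769 for both roots.
Moduli of all roots: 1.1769, 1.1769.
All moduli strictly greater than 1? Yes.
Verdict: Stationary.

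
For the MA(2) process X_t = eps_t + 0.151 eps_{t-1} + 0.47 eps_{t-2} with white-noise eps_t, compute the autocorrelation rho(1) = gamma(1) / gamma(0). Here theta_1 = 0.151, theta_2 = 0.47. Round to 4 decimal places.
\rho(1) = 0.1785

For an MA(q) process with theta_0 = 1, the autocovariance is
  gamma(k) = sigma^2 * sum_{i=0..q-k} theta_i * theta_{i+k},
and rho(k) = gamma(k) / gamma(0). Sigma^2 cancels.
  numerator   = (1)*(0.151) + (0.151)*(0.47) = 0.22197.
  denominator = (1)^2 + (0.151)^2 + (0.47)^2 = 1.243701.
  rho(1) = 0.22197 / 1.243701 = 0.1785.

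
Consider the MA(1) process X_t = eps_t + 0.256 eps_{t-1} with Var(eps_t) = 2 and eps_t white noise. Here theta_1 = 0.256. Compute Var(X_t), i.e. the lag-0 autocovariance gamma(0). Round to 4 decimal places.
\gamma(0) = 2.1311

For an MA(q) process X_t = eps_t + sum_i theta_i eps_{t-i} with
Var(eps_t) = sigma^2, the variance is
  gamma(0) = sigma^2 * (1 + sum_i theta_i^2).
  sum_i theta_i^2 = (0.256)^2 = 0.065536.
  gamma(0) = 2 * (1 + 0.065536) = 2 * 1.065536 = 2.131072, which rounds to 2.1311.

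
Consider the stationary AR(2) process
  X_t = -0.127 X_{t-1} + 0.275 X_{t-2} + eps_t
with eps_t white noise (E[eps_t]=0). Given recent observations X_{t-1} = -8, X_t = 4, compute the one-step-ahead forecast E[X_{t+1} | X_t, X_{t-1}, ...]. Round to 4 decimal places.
E[X_{t+1} \mid \mathcal F_t] = -2.7080

For an AR(p) model X_t = c + sum_i phi_i X_{t-i} + eps_t, the
one-step-ahead conditional mean is
  E[X_{t+1} | X_t, ...] = c + sum_i phi_i X_{t+1-i}.
Substitute known values:
  E[X_{t+1} | ...] = (-0.127) * (4) + (0.275) * (-8)
                   = -2.7080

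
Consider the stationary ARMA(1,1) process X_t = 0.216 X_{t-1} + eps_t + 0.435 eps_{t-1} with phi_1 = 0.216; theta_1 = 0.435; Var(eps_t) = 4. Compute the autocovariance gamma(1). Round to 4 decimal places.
\gamma(1) = 2.9881

Multiply the model equation by X_{t-k} and take expectations. With theta_0 = psi_0 = 1 and psi_j the MA(infinity) weights, this gives
  gamma(k) - sum_i phi_i gamma(k-i) = c_k,
  c_k = sigma^2 * sum_{j=k..q} theta_j psi_{j-k}   (c_k = 0 for k > q),
using gamma(-m) = gamma(m).
psi-weights needed (psi_j = theta_j + sum_i phi_i psi_{j-i}):
  psi_1 = theta_1 + phi_1 = 0.435 + (0.216) = 0.651
Right-hand sides:
  c_0 = sigma^2 (1 + theta_1 psi_1) = 4 * (1 + (0.435)(0.651)) = 4 * 1.283185 = 5.13274
  c_1 = sigma^2 theta_1 = 4 * (0.435) = 1.74
  c_2 = 0
Equations for k = 0 and k = 1 (AR order 1):
  gamma(0) = phi_1 gamma(1) + c_0
  gamma(1) = phi_1 gamma(0) + c_1
Substituting the second into the first: gamma(0) (1 - phi_1^2) = c_0 + phi_1 c_1, so
  gamma(0) = (c_0 + phi_1 c_1) / (1 - phi_1^2) = (5.13274 + (0.216)(1.74)) / (1 - (0.216)^2) = 5.50858 / 0.953344 = 5.778166.
  gamma(1) = phi_1 gamma(0) + c_1 = (0.216)(5.778166) + (1.74) = 2.988084.
Therefore gamma(1) = 2.9881 (to 4 decimal places).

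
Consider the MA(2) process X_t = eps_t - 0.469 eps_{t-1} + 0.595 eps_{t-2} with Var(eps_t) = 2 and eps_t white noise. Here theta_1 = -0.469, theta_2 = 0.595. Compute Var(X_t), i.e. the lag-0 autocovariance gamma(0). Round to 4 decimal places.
\gamma(0) = 3.1480

For an MA(q) process X_t = eps_t + sum_i theta_i eps_{t-i} with
Var(eps_t) = sigma^2, the variance is
  gamma(0) = sigma^2 * (1 + sum_i theta_i^2).
  sum_i theta_i^2 = (-0.469)^2 + (0.595)^2 = 0.219961 + 0.354025 = 0.573986.
  gamma(0) = 2 * (1 + 0.573986) = 2 * 1.573986 = 3.147972, which rounds to 3.1480.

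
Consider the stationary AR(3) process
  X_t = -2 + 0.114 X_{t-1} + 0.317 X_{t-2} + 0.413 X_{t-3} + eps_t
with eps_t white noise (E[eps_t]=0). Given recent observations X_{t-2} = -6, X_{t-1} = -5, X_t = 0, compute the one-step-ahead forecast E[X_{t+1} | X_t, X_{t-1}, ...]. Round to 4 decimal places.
E[X_{t+1} \mid \mathcal F_t] = -6.0630

For an AR(p) model X_t = c + sum_i phi_i X_{t-i} + eps_t, the
one-step-ahead conditional mean is
  E[X_{t+1} | X_t, ...] = c + sum_i phi_i X_{t+1-i}.
Substitute known values:
  E[X_{t+1} | ...] = -2 + (0.114) * (0) + (0.317) * (-5) + (0.413) * (-6)
                   = -6.0630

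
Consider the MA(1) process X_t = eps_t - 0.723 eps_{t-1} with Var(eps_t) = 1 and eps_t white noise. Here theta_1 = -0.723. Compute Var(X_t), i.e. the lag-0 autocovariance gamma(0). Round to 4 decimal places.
\gamma(0) = 1.5227

For an MA(q) process X_t = eps_t + sum_i theta_i eps_{t-i} with
Var(eps_t) = sigma^2, the variance is
  gamma(0) = sigma^2 * (1 + sum_i theta_i^2).
  sum_i theta_i^2 = (-0.723)^2 = 0.522729.
  gamma(0) = 1 * (1 + 0.522729) = 1 * 1.522729 = 1.522729, which rounds to 1.5227.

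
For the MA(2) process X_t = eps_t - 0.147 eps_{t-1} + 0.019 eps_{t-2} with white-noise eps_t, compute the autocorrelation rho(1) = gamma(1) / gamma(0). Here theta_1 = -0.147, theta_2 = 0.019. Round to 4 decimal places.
\rho(1) = -0.1466

For an MA(q) process with theta_0 = 1, the autocovariance is
  gamma(k) = sigma^2 * sum_{i=0..q-k} theta_i * theta_{i+k},
and rho(k) = gamma(k) / gamma(0). Sigma^2 cancels.
  numerator   = (1)*(-0.147) + (-0.147)*(0.019) = -0.149793.
  denominator = (1)^2 + (-0.147)^2 + (0.019)^2 = 1.02197.
  rho(1) = -0.149793 / 1.02197 = -0.1466.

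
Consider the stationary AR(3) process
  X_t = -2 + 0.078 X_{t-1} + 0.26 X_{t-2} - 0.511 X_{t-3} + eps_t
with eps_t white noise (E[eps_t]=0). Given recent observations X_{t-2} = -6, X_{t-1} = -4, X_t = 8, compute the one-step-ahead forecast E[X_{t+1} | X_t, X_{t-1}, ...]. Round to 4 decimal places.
E[X_{t+1} \mid \mathcal F_t] = 0.6500

For an AR(p) model X_t = c + sum_i phi_i X_{t-i} + eps_t, the
one-step-ahead conditional mean is
  E[X_{t+1} | X_t, ...] = c + sum_i phi_i X_{t+1-i}.
Substitute known values:
  E[X_{t+1} | ...] = -2 + (0.078) * (8) + (0.26) * (-4) + (-0.511) * (-6)
                   = 0.6500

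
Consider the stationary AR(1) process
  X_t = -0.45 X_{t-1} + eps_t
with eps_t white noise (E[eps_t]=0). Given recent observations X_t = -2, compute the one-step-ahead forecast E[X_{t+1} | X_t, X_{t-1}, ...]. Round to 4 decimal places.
E[X_{t+1} \mid \mathcal F_t] = 0.9000

For an AR(p) model X_t = c + sum_i phi_i X_{t-i} + eps_t, the
one-step-ahead conditional mean is
  E[X_{t+1} | X_t, ...] = c + sum_i phi_i X_{t+1-i}.
Substitute known values:
  E[X_{t+1} | ...] = (-0.45) * (-2)
                   = 0.9000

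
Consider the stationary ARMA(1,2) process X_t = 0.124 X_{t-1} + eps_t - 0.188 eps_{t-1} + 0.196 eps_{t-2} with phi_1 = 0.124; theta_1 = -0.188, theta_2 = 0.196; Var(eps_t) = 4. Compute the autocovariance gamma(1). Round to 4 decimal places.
\gamma(1) = -0.2863

Multiply the model equation by X_{t-k} and take expectations. With theta_0 = psi_0 = 1 and psi_j the MA(infinity) weights, this gives
  gamma(k) - sum_i phi_i gamma(k-i) = c_k,
  c_k = sigma^2 * sum_{j=k..q} theta_j psi_{j-k}   (c_k = 0 for k > q),
using gamma(-m) = gamma(m).
psi-weights needed (psi_j = theta_j + sum_i phi_i psi_{j-i}):
  psi_1 = theta_1 + phi_1 = -0.188 + (0.124) = -0.064
  psi_2 = theta_2 + phi_1 psi_1 = 0.196 + (0.124)(-0.064) = 0.188064
Right-hand sides:
  c_0 = sigma^2 (1 + theta_1 psi_1 + theta_2 psi_2) = 4 * (1 + (-0.188)(-0.064) + (0.196)(0.188064)) = 4 * 1.048893 = 4.19557
  c_1 = sigma^2 (theta_1 + theta_2 psi_1) = 4 * (-0.188 + (0.196)(-0.064)) = -0.802176
  c_2 = sigma^2 theta_2 = 4 * (0.196) = 0.784
Equations for k = 0 and k = 1 (AR order 1):
  gamma(0) = phi_1 gamma(1) + c_0
  gamma(1) = phi_1 gamma(0) + c_1
Substituting the second into the first: gamma(0) (1 - phi_1^2) = c_0 + phi_1 c_1, so
  gamma(0) = (c_0 + phi_1 c_1) / (1 - phi_1^2) = (4.19557 + (0.124)(-0.802176)) / (1 - (0.124)^2) = 4.0961 / 0.984624 = 4.160066.
  gamma(1) = phi_1 gamma(0) + c_1 = (0.124)(4.160066) + (-0.802176) = -0.286328.
Therefore gamma(1) = -0.2863 (to 4 decimal places).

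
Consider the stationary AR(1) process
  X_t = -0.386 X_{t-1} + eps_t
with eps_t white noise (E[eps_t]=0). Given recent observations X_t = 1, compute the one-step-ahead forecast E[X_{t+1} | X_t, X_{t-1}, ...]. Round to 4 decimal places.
E[X_{t+1} \mid \mathcal F_t] = -0.3860

For an AR(p) model X_t = c + sum_i phi_i X_{t-i} + eps_t, the
one-step-ahead conditional mean is
  E[X_{t+1} | X_t, ...] = c + sum_i phi_i X_{t+1-i}.
Substitute known values:
  E[X_{t+1} | ...] = (-0.386) * (1)
                   = -0.3860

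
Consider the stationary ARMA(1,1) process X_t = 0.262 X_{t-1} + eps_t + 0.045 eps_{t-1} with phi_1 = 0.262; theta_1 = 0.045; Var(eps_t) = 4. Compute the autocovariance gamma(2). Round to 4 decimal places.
\gamma(2) = 0.3495

Multiply the model equation by X_{t-k} and take expectations. With theta_0 = psi_0 = 1 and psi_j the MA(infinity) weights, this gives
  gamma(k) - sum_i phi_i gamma(k-i) = c_k,
  c_k = sigma^2 * sum_{j=k..q} theta_j psi_{j-k}   (c_k = 0 for k > q),
using gamma(-m) = gamma(m).
psi-weights needed (psi_j = theta_j + sum_i phi_i psi_{j-i}):
  psi_1 = theta_1 + phi_1 = 0.045 + (0.262) = 0.307
Right-hand sides:
  c_0 = sigma^2 (1 + theta_1 psi_1) = 4 * (1 + (0.045)(0.307)) = 4 * 1.013815 = 4.05526
  c_1 = sigma^2 theta_1 = 4 * (0.045) = 0.18
  c_2 = 0
Equations for k = 0 and k = 1 (AR order 1):
  gamma(0) = phi_1 gamma(1) + c_0
  gamma(1) = phi_1 gamma(0) + c_1
Substituting the second into the first: gamma(0) (1 - phi_1^2) = c_0 + phi_1 c_1, so
  gamma(0) = (c_0 + phi_1 c_1) / (1 - phi_1^2) = (4.05526 + (0.262)(0.18)) / (1 - (0.262)^2) = 4.10242 / 0.931356 = 4.404782.
  gamma(1) = phi_1 gamma(0) + c_1 = (0.262)(4.404782) + (0.18) = 1.334053.
For k = 2 (> q): gamma(2) = phi_1 gamma(1) = (0.262)(1.334053) = 0.349522.
Therefore gamma(2) = 0.3495 (to 4 decimal places).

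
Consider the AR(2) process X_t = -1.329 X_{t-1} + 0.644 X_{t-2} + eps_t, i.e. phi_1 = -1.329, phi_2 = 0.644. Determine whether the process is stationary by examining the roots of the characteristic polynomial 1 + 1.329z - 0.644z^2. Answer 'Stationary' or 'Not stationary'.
\text{Not stationary}

The AR(p) characteristic polynomial is P(z) = 1 + 1.329z - 0.644z^2.
Stationarity requires all roots to lie outside the unit circle, i.e. |z| > 1 for every root.
Set 1 + (1.329) z + (-0.644) z^2 = 0, i.e. a z^2 + b z + c = 0 with a = -0.644, b = 1.329, c = 1.
Discriminant D = b^2 - 4ac = (1.329)^2 - 4*(-0.644)*1 = 1.766241 - (-2.576) = 4.342241.
D >= 0, so the roots are real: z = (-b +/- sqrt(D)) / (2a) = (-1.329 +/- 2.083804) / (-1.288).
  z_1 = (-1.329 + 2.083804) / (-1.288) = -0.586,   |z_1| = 0.586.
  z_2 = (-1.329 - 2.083804) / (-1.288) = 2.6497,   |z_2| = 2.6497.
Moduli of all roots: 0.5860, 2.6497.
All moduli strictly greater than 1? No.
Verdict: Not stationary.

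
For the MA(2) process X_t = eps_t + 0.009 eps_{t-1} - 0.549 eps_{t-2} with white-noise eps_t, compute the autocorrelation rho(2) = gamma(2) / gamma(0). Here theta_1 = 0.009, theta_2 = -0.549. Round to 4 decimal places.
\rho(2) = -0.4218

For an MA(q) process with theta_0 = 1, the autocovariance is
  gamma(k) = sigma^2 * sum_{i=0..q-k} theta_i * theta_{i+k},
and rho(k) = gamma(k) / gamma(0). Sigma^2 cancels.
  numerator   = (1)*(-0.549) = -0.549.
  denominator = (1)^2 + (0.009)^2 + (-0.549)^2 = 1.301482.
  rho(2) = -0.549 / 1.301482 = -0.4218.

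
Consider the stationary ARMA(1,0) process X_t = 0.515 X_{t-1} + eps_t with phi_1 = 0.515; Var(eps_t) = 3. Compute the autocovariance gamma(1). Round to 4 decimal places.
\gamma(1) = 2.1027

Multiply the model equation by X_{t-k} and take expectations. With theta_0 = psi_0 = 1 and psi_j the MA(infinity) weights, this gives
  gamma(k) - sum_i phi_i gamma(k-i) = c_k,
  c_k = sigma^2 * sum_{j=k..q} theta_j psi_{j-k}   (c_k = 0 for k > q),
using gamma(-m) = gamma(m).
Pure AR (q = 0): c_0 = sigma^2 = 3, c_k = 0 for k >= 1.
Equations for k = 0 and k = 1 (AR order 1):
  gamma(0) = phi_1 gamma(1) + c_0
  gamma(1) = phi_1 gamma(0) + c_1
Substituting the second into the first: gamma(0) (1 - phi_1^2) = c_0 + phi_1 c_1, so
  gamma(0) = c_0 / (1 - phi_1^2) = 3 / (1 - (0.515)^2) = 3 / 0.734775 = 4.082883.
  gamma(1) = phi_1 gamma(0) = (0.515)(4.082883) = 2.102684.
Therefore gamma(1) = 2.1027 (to 4 decimal places).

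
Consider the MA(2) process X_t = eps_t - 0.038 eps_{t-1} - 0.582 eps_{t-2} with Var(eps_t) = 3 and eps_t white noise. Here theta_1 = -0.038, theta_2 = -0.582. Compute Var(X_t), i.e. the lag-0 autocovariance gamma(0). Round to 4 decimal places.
\gamma(0) = 4.0205

For an MA(q) process X_t = eps_t + sum_i theta_i eps_{t-i} with
Var(eps_t) = sigma^2, the variance is
  gamma(0) = sigma^2 * (1 + sum_i theta_i^2).
  sum_i theta_i^2 = (-0.038)^2 + (-0.582)^2 = 0.001444 + 0.338724 = 0.340168.
  gamma(0) = 3 * (1 + 0.340168) = 3 * 1.340168 = 4.020504, which rounds to 4.0205.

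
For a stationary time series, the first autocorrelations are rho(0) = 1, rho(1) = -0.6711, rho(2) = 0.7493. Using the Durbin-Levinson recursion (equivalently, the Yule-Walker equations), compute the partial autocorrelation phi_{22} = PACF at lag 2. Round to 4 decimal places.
\phi_{22} = 0.5439

The PACF at lag k is phi_{kk}, the last component of the solution
to the Yule-Walker system G_k phi = r_k where
  (G_k)_{ij} = rho(|i - j|), (r_k)_i = rho(i), i,j = 1..k.
Equivalently, Durbin-Levinson gives phi_{kk} iteratively:
  phi_{11} = rho(1)
  phi_{kk} = [rho(k) - sum_{j=1..k-1} phi_{k-1,j} rho(k-j)]
            / [1 - sum_{j=1..k-1} phi_{k-1,j} rho(j)],
  phi_{k,j} = phi_{k-1,j} - phi_{kk} phi_{k-1,k-j},  j = 1..k-1.
Step k = 1:
  phi_11 = rho(1) = -0.6711.
Step k = 2:
  phi_22 = [rho(2) - phi_11 rho(1)] / [1 - phi_11 rho(1)] = [0.7493 - (-0.6711)(-0.6711)] / [1 - (-0.6711)(-0.6711)]
         = 0.29892479 / 0.54962479 = 0.5439.
Therefore phi_{22} = 0.5439.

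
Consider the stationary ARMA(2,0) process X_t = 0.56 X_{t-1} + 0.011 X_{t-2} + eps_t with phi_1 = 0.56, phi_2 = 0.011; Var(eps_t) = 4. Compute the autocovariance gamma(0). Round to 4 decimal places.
\gamma(0) = 5.8884

Multiply the model equation by X_{t-k} and take expectations. With theta_0 = psi_0 = 1 and psi_j the MA(infinity) weights, this gives
  gamma(k) - sum_i phi_i gamma(k-i) = c_k,
  c_k = sigma^2 * sum_{j=k..q} theta_j psi_{j-k}   (c_k = 0 for k > q),
using gamma(-m) = gamma(m).
Pure AR (q = 0): c_0 = sigma^2 = 4, c_k = 0 for k >= 1.
Equations for k = 0, 1, 2 (AR order 2, c_2 = 0):
  (E0) gamma(0) = phi_1 gamma(1) + phi_2 gamma(2) + c_0
  (E1) gamma(1) = phi_1 gamma(0) + phi_2 gamma(1) + c_1
  (E2) gamma(2) = phi_1 gamma(1) + phi_2 gamma(0)
From (E1): gamma(1) = A gamma(0) + B with
  A = phi_1 / (1 - phi_2) = 0.56 / 0.989 = 0.566229,   B = c_1 / (1 - phi_2) = 0 / 0.989 = 0.
Insert (E2) into (E0): gamma(0) (1 - phi_2^2) = phi_1 (1 + phi_2) gamma(1) + c_0.
  phi_1 (1 + phi_2) = (0.56)(1.011) = 0.56616,   1 - phi_2^2 = 0.999879.
Replace gamma(1) by A gamma(0) + B and collect gamma(0):
  gamma(0) [0.999879 - (0.56616)(0.566229)] = c_0 = 4
  gamma(0) * 0.679303 = 4
  gamma(0) = 4 / 0.679303 = 5.888388.
Therefore gamma(0) = 5.8884 (to 4 decimal places).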